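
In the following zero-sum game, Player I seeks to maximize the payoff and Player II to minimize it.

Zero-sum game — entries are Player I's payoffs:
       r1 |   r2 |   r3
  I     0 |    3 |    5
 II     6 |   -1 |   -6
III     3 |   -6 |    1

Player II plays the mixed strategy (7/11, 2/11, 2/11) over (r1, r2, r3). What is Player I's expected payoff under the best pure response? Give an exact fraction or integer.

I: (0)·(7/11) + (3)·(2/11) + (5)·(2/11) = 16/11.
II: (6)·(7/11) + (-1)·(2/11) + (-6)·(2/11) = 28/11.
III: (3)·(7/11) + (-6)·(2/11) + (1)·(2/11) = 1.
The best pure response is II with expected payoff 28/11.

28/11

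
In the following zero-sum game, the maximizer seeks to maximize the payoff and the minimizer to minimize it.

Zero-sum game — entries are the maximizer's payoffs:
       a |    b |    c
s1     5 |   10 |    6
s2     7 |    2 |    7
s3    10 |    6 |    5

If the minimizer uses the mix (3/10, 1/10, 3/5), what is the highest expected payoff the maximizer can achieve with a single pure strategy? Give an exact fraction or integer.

s1: (5)·(3/10) + (10)·(1/10) + (6)·(3/5) = 61/10.
s2: (7)·(3/10) + (2)·(1/10) + (7)·(3/5) = 13/2.
s3: (10)·(3/10) + (6)·(1/10) + (5)·(3/5) = 33/5.
The best pure response is s3 with expected payoff 33/5.

33/5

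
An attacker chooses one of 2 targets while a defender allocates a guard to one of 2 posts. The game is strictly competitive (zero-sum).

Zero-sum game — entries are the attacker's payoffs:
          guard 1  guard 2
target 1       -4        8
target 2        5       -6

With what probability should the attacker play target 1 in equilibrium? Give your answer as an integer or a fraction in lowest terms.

Row minima are -4 and -6, so the attacker's maximin is -4; column maxima are 5 and 8, so the defender's minimax is 5. These differ, so the equilibrium is in mixed strategies.
Let the attacker play target 1 with probability p. The defender is indifferent when −4p + 5(1−p) = 8p − 6(1−p), giving p = 11/23.

11/23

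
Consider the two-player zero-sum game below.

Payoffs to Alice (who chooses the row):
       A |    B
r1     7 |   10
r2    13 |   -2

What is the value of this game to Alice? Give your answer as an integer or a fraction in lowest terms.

Row minima are 7 and -2, so Alice's maximin is 7; column maxima are 13 and 10, so Bob's minimax is 10. These differ, so the equilibrium is in mixed strategies.
Let Alice play r1 with probability p. Bob is indifferent when 7p + 13(1−p) = 10p − 2(1−p), giving p = 5/6.
Let Bob play A with probability q. Alice is indifferent when 7q + 10(1−q) = 13q − 2(1−q), giving q = 2/3.
The value is 7·(2/3) + (10)·(1/3) = 8.

8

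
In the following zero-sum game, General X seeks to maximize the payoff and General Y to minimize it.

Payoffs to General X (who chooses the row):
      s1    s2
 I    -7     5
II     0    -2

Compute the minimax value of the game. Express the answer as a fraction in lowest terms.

-1

Row minima are -7 and -2, so General X's maximin is -2; column maxima are 0 and 5, so General Y's minimax is 0. These differ, so the equilibrium is in mixed strategies.
Let General X play I with probability p. General Y is indifferent when −7p = 5p − 2(1−p), giving p = 1/7.
Let General Y play s1 with probability q. General X is indifferent when −7q + 5(1−q) = −2(1−q), giving q = 1/2.
The value is -7·(1/2) + (5)·(1/2) = -1.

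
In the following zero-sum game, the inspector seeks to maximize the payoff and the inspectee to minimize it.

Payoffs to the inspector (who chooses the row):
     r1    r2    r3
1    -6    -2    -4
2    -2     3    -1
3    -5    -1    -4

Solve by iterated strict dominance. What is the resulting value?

-2

Column r2 is strictly dominated by r1 for the inspectee (-6<-2, -2<3, -5<-1); eliminate r2.
Row 3 is strictly dominated by row 2 (-2>-5, -1>-4); eliminate 3.
Row 1 is strictly dominated by row 2 (-2>-6, -1>-4); eliminate 1.
Column r3 is strictly dominated by r1 for the inspectee (-2<-1); eliminate r3.
Only (2, r1) remains, with payoff -2.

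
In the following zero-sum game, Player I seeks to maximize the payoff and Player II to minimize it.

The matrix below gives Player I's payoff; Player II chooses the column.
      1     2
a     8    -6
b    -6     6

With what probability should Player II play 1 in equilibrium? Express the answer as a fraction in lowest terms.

Row minima are -6 and -6, so Player I's maximin is -6; column maxima are 8 and 6, so Player II's minimax is 6. These differ, so the equilibrium is in mixed strategies.
Let Player II play 1 with probability q. Player I is indifferent when 8q − 6(1−q) = −6q + 6(1−q), giving q = 6/13.

6/13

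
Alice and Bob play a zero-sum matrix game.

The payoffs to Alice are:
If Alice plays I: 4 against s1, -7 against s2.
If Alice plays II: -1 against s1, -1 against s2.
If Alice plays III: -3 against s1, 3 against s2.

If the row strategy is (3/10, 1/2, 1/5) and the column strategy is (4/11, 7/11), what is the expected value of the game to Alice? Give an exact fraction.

-68/55

Against (4/11, 7/11), each row's expected payoff is I: -3; II: -1; III: 9/11.
Taking the (3/10, 1/2, 1/5)-weighted average: (3/10)·(-3) + (1/2)·(-1) + (1/5)·(9/11) = -68/55.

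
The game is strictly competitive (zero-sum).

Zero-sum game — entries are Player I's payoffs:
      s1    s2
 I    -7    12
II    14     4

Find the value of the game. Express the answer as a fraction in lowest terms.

Row minima are -7 and 4, so Player I's maximin is 4; column maxima are 14 and 12, so Player II's minimax is 12. These differ, so the equilibrium is in mixed strategies.
Let Player I play I with probability p. Player II is indifferent when −7p + 14(1−p) = 12p + 4(1−p), giving p = 10/29.
Let Player II play s1 with probability q. Player I is indifferent when −7q + 12(1−q) = 14q + 4(1−q), giving q = 8/29.
The value is -7·(8/29) + (12)·(21/29) = 196/29.

196/29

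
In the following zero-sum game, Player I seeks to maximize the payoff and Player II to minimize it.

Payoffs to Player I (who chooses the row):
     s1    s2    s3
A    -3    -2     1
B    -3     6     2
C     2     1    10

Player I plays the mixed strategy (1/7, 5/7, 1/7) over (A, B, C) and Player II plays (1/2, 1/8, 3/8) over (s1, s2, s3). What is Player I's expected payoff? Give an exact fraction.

1/2

Against (1/2, 1/8, 3/8), each row's expected payoff is A: -11/8; B: 0; C: 39/8.
Taking the (1/7, 5/7, 1/7)-weighted average: (1/7)·(-11/8) + (5/7)·(0) + (1/7)·(39/8) = 1/2.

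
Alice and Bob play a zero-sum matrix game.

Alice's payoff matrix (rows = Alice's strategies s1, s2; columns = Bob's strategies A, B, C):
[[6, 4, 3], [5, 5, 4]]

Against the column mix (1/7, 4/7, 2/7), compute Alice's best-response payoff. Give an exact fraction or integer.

s1: (6)·(1/7) + (4)·(4/7) + (3)·(2/7) = 4.
s2: (5)·(1/7) + (5)·(4/7) + (4)·(2/7) = 33/7.
The best pure response is s2 with expected payoff 33/7.

33/7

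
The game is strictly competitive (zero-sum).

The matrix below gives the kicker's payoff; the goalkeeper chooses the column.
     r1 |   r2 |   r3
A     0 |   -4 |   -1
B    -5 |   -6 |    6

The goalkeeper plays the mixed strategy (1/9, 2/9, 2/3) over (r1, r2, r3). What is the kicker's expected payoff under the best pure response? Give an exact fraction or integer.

A: (0)·(1/9) + (-4)·(2/9) + (-1)·(2/3) = -14/9.
B: (-5)·(1/9) + (-6)·(2/9) + (6)·(2/3) = 19/9.
The best pure response is B with expected payoff 19/9.

19/9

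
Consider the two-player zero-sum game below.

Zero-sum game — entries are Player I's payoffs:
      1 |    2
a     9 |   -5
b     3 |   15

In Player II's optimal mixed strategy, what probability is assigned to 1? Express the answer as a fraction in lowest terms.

10/13

Row minima are -5 and 3, so Player I's maximin is 3; column maxima are 9 and 15, so Player II's minimax is 9. These differ, so the equilibrium is in mixed strategies.
Let Player II play 1 with probability q. Player I is indifferent when 9q − 5(1−q) = 3q + 15(1−q), giving q = 10/13.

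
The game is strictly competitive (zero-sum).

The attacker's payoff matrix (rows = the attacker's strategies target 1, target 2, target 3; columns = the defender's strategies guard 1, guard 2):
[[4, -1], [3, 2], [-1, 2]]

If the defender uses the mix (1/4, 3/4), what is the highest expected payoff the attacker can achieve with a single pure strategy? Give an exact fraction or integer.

target 1: (4)·(1/4) + (-1)·(3/4) = 1/4.
target 2: (3)·(1/4) + (2)·(3/4) = 9/4.
target 3: (-1)·(1/4) + (2)·(3/4) = 5/4.
The best pure response is target 2 with expected payoff 9/4.

9/4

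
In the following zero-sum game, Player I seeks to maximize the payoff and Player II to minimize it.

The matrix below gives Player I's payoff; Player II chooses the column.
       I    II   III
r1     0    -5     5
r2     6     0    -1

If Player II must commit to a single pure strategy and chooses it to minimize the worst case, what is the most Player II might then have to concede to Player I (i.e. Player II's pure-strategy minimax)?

0

The worst case (largest entry) in each column is I: 6, II: 0, III: 5.
The best (smallest) of these is 0.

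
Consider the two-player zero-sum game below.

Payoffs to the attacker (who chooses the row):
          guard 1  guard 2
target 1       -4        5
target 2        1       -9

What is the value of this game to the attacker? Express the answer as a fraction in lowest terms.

Row minima are -4 and -9, so the attacker's maximin is -4; column maxima are 1 and 5, so the defender's minimax is 1. These differ, so the equilibrium is in mixed strategies.
Let the attacker play target 1 with probability p. The defender is indifferent when −4p + (1−p) = 5p − 9(1−p), giving p = 10/19.
Let the defender play guard 1 with probability q. The attacker is indifferent when −4q + 5(1−q) = q − 9(1−q), giving q = 14/19.
The value is -4·(14/19) + (5)·(5/19) = -31/19.

-31/19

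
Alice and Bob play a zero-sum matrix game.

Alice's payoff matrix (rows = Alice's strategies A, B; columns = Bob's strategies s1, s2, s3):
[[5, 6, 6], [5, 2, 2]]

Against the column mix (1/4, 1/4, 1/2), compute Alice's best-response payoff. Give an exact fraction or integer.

A: (5)·(1/4) + (6)·(1/4) + (6)·(1/2) = 23/4.
B: (5)·(1/4) + (2)·(1/4) + (2)·(1/2) = 11/4.
The best pure response is A with expected payoff 23/4.

23/4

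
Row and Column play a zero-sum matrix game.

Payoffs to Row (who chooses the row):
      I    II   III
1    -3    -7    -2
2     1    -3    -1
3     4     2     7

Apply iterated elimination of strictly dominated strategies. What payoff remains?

2

Column I is strictly dominated by II for Column (-7<-3, -3<1, 2<4); eliminate I.
Row 1 is strictly dominated by row 2 (-3>-7, -1>-2); eliminate 1.
Row 2 is strictly dominated by row 3 (2>-3, 7>-1); eliminate 2.
Column III is strictly dominated by II for Column (2<7); eliminate III.
Only (3, II) remains, with payoff 2.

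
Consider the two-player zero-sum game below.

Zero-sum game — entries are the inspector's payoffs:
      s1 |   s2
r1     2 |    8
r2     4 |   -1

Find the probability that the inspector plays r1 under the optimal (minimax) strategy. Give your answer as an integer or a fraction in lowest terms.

Row minima are 2 and -1, so the inspector's maximin is 2; column maxima are 4 and 8, so the inspectee's minimax is 4. These differ, so the equilibrium is in mixed strategies.
Let the inspector play r1 with probability p. The inspectee is indifferent when 2p + 4(1−p) = 8p − (1−p), giving p = 5/11.

5/11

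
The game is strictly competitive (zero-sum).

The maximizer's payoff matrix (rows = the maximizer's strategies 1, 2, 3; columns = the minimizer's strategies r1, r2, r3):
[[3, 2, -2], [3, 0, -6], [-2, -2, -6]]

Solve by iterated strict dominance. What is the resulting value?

Row 3 is strictly dominated by row 1 (3>-2, 2>-2, -2>-6); eliminate 3.
Column r1 is strictly dominated by r2 for the minimizer (2<3, 0<3); eliminate r1.
Row 2 is strictly dominated by row 1 (2>0, -2>-6); eliminate 2.
Column r2 is strictly dominated by r3 for the minimizer (-2<2); eliminate r2.
Only (1, r3) remains, with payoff -2.

-2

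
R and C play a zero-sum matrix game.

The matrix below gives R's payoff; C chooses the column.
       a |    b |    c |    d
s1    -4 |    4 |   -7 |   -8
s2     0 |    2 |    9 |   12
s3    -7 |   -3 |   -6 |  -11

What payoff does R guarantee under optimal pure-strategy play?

Row minima: -8, 0, -11 → R's maximin is 0.
Column maxima: 0, 4, 9, 12 → C's minimax is 0.
They coincide at (s2, a), so the value is 0.

0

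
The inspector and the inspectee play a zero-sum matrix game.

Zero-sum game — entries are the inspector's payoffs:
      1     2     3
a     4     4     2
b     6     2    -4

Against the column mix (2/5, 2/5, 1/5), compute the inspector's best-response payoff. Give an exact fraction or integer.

18/5

a: (4)·(2/5) + (4)·(2/5) + (2)·(1/5) = 18/5.
b: (6)·(2/5) + (2)·(2/5) + (-4)·(1/5) = 12/5.
The best pure response is a with expected payoff 18/5.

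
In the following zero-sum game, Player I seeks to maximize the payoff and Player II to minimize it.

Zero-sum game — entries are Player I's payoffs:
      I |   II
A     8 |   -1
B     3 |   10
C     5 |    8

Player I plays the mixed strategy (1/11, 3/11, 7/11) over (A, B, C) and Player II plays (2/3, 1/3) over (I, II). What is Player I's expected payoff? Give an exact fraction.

Against (2/3, 1/3), each row's expected payoff is A: 5; B: 16/3; C: 6.
Taking the (1/11, 3/11, 7/11)-weighted average: (1/11)·(5) + (3/11)·(16/3) + (7/11)·(6) = 63/11.

63/11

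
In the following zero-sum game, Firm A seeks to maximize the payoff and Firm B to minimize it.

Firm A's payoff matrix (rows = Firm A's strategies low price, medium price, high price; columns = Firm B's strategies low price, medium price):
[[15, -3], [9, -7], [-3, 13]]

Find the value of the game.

Row medium price is strictly dominated by row low price, so Firm A never plays it.
The remaining 2×2 game on (low price, high price) × (low price, medium price) has no saddle point. Let Firm A play low price with probability p; indifference gives 15p − 3(1−p) = −3p + 13(1−p), so p = 8/17.
Similarly Firm B's optimal q on low price is 8/17, and the value is 15·(8/17) + (-3)·(9/17) = 93/17.

93/17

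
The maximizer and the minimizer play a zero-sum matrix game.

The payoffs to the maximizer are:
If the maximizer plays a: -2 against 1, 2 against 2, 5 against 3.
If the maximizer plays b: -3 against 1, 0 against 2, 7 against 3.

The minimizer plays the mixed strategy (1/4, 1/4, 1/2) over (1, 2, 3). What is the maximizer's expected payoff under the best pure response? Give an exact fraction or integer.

11/4

a: (-2)·(1/4) + (2)·(1/4) + (5)·(1/2) = 5/2.
b: (-3)·(1/4) + (0)·(1/4) + (7)·(1/2) = 11/4.
The best pure response is b with expected payoff 11/4.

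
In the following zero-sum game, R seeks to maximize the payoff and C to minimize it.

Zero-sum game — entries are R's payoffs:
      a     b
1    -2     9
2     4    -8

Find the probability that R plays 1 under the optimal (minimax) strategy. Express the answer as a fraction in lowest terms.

Row minima are -2 and -8, so R's maximin is -2; column maxima are 4 and 9, so C's minimax is 4. These differ, so the equilibrium is in mixed strategies.
Let R play 1 with probability p. C is indifferent when −2p + 4(1−p) = 9p − 8(1−p), giving p = 12/23.

12/23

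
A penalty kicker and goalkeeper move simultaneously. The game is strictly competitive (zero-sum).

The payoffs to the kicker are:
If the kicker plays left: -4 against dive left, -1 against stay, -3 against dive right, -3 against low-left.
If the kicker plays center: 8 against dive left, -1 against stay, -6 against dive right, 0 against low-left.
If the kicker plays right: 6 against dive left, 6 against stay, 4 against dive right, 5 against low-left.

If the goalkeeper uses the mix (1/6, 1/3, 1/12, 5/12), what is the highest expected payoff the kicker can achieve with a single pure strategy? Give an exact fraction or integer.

left: (-4)·(1/6) + (-1)·(1/3) + (-3)·(1/12) + (-3)·(5/12) = -5/2.
center: (8)·(1/6) + (-1)·(1/3) + (-6)·(1/12) + (0)·(5/12) = 1/2.
right: (6)·(1/6) + (6)·(1/3) + (4)·(1/12) + (5)·(5/12) = 65/12.
The best pure response is right with expected payoff 65/12.

65/12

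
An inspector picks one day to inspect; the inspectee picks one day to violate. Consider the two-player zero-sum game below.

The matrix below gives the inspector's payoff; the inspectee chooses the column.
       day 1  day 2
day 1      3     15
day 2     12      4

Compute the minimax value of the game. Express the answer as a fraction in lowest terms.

Row minima are 3 and 4, so the inspector's maximin is 4; column maxima are 12 and 15, so the inspectee's minimax is 12. These differ, so the equilibrium is in mixed strategies.
Let the inspector play day 1 with probability p. The inspectee is indifferent when 3p + 12(1−p) = 15p + 4(1−p), giving p = 2/5.
Let the inspectee play day 1 with probability q. The inspector is indifferent when 3q + 15(1−q) = 12q + 4(1−q), giving q = 11/20.
The value is 3·(11/20) + (15)·(9/20) = 42/5.

42/5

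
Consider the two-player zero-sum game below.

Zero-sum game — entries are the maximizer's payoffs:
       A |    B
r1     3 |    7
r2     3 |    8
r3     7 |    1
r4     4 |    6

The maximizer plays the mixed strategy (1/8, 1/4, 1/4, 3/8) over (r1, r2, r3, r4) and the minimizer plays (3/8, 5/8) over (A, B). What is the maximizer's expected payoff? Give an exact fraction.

Against (3/8, 5/8), each row's expected payoff is r1: 11/2; r2: 49/8; r3: 13/4; r4: 21/4.
Taking the (1/8, 1/4, 1/4, 3/8)-weighted average: (1/8)·(11/2) + (1/4)·(49/8) + (1/4)·(13/4) + (3/8)·(21/4) = 5.

5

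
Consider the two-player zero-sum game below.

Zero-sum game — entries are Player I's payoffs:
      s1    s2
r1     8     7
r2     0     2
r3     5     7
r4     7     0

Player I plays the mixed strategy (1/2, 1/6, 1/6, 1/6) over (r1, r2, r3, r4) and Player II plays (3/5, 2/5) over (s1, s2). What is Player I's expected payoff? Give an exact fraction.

Against (3/5, 2/5), each row's expected payoff is r1: 38/5; r2: 4/5; r3: 29/5; r4: 21/5.
Taking the (1/2, 1/6, 1/6, 1/6)-weighted average: (1/2)·(38/5) + (1/6)·(4/5) + (1/6)·(29/5) + (1/6)·(21/5) = 28/5.

28/5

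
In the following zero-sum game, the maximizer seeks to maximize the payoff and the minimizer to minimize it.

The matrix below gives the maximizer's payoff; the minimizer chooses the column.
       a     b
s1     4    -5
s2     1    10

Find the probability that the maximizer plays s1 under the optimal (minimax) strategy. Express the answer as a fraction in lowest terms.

Row minima are -5 and 1, so the maximizer's maximin is 1; column maxima are 4 and 10, so the minimizer's minimax is 4. These differ, so the equilibrium is in mixed strategies.
Let the maximizer play s1 with probability p. The minimizer is indifferent when 4p + (1−p) = −5p + 10(1−p), giving p = 1/2.

1/2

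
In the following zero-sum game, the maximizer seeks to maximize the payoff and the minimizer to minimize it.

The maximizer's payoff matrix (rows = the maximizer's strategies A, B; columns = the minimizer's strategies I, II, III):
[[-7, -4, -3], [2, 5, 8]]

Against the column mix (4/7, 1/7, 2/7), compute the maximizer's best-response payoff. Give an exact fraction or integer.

29/7

A: (-7)·(4/7) + (-4)·(1/7) + (-3)·(2/7) = -38/7.
B: (2)·(4/7) + (5)·(1/7) + (8)·(2/7) = 29/7.
The best pure response is B with expected payoff 29/7.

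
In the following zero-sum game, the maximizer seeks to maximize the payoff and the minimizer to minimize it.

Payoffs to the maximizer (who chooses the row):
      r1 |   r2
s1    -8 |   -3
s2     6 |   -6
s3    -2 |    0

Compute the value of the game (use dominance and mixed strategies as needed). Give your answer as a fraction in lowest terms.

Row s1 is strictly dominated by row s3, so the maximizer never plays it.
The remaining 2×2 game on (s2, s3) × (r1, r2) has no saddle point. Let the maximizer play s2 with probability p; indifference gives 6p − 2(1−p) = −6p, so p = 1/7.
Similarly the minimizer's optimal q on r1 is 3/7, and the value is 6·(3/7) + (-6)·(4/7) = -6/7.

-6/7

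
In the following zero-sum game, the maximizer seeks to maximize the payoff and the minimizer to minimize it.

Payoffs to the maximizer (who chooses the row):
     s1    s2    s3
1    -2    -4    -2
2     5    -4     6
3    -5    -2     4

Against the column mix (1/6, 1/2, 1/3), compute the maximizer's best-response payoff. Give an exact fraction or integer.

5/6

1: (-2)·(1/6) + (-4)·(1/2) + (-2)·(1/3) = -3.
2: (5)·(1/6) + (-4)·(1/2) + (6)·(1/3) = 5/6.
3: (-5)·(1/6) + (-2)·(1/2) + (4)·(1/3) = -1/2.
The best pure response is 2 with expected payoff 5/6.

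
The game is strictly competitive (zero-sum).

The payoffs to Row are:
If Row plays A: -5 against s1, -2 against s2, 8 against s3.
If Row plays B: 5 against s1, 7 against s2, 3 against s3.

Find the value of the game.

11/3

Column s2 is strictly dominated by s1 for Column (it gives Row more in every row).
The remaining 2×2 game on (A, B) × (s1, s3) has no saddle point. Let Row play A with probability p; indifference gives −5p + 5(1−p) = 8p + 3(1−p), so p = 2/15.
Similarly Column's optimal q on s1 is 1/3, and the value is -5·(1/3) + (8)·(2/3) = 11/3.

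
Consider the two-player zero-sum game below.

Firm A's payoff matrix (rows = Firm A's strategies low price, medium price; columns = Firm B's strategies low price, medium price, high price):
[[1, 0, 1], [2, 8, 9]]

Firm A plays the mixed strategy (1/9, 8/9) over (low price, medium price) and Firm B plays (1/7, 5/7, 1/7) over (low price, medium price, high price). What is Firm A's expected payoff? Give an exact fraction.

Against (1/7, 5/7, 1/7), each row's expected payoff is low price: 2/7; medium price: 51/7.
Taking the (1/9, 8/9)-weighted average: (1/9)·(2/7) + (8/9)·(51/7) = 410/63.

410/63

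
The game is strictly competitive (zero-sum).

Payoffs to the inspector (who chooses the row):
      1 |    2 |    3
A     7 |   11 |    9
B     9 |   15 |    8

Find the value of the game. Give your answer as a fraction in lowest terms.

25/3

Column 2 is strictly dominated by 1 for the inspectee (it gives the inspector more in every row).
The remaining 2×2 game on (A, B) × (1, 3) has no saddle point. Let the inspector play A with probability p; indifference gives 7p + 9(1−p) = 9p + 8(1−p), so p = 1/3.
Similarly the inspectee's optimal q on 1 is 1/3, and the value is 7·(1/3) + (9)·(2/3) = 25/3.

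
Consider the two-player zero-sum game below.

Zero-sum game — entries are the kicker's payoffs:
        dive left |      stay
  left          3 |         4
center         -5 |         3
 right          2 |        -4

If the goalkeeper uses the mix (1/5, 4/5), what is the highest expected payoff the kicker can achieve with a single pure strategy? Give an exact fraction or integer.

19/5

left: (3)·(1/5) + (4)·(4/5) = 19/5.
center: (-5)·(1/5) + (3)·(4/5) = 7/5.
right: (2)·(1/5) + (-4)·(4/5) = -14/5.
The best pure response is left with expected payoff 19/5.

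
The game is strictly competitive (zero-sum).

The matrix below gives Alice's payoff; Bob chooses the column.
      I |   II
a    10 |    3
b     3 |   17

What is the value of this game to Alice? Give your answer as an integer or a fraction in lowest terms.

Row minima are 3 and 3, so Alice's maximin is 3; column maxima are 10 and 17, so Bob's minimax is 10. These differ, so the equilibrium is in mixed strategies.
Let Alice play a with probability p. Bob is indifferent when 10p + 3(1−p) = 3p + 17(1−p), giving p = 2/3.
Let Bob play I with probability q. Alice is indifferent when 10q + 3(1−q) = 3q + 17(1−q), giving q = 2/3.
The value is 10·(2/3) + (3)·(1/3) = 23/3.

23/3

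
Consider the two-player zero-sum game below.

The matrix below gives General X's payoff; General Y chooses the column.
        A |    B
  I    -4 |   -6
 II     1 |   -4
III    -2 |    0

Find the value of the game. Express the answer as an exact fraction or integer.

Row I is strictly dominated by row III, so General X never plays it.
The remaining 2×2 game on (II, III) × (A, B) has no saddle point. Let General X play II with probability p; indifference gives p − 2(1−p) = −4p, so p = 2/7.
Similarly General Y's optimal q on A is 4/7, and the value is 1·(4/7) + (-4)·(3/7) = -8/7.

-8/7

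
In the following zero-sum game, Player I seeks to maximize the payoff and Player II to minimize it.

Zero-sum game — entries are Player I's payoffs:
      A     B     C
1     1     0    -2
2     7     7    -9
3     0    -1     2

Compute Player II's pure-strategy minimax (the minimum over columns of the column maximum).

2

The worst case (largest entry) in each column is A: 7, B: 7, C: 2.
The best (smallest) of these is 2.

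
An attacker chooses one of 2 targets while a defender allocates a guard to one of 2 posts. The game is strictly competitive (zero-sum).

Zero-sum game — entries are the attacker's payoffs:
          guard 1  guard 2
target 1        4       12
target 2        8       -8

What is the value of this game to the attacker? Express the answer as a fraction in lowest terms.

Row minima are 4 and -8, so the attacker's maximin is 4; column maxima are 8 and 12, so the defender's minimax is 8. These differ, so the equilibrium is in mixed strategies.
Let the attacker play target 1 with probability p. The defender is indifferent when 4p + 8(1−p) = 12p − 8(1−p), giving p = 2/3.
Let the defender play guard 1 with probability q. The attacker is indifferent when 4q + 12(1−q) = 8q − 8(1−q), giving q = 5/6.
The value is 4·(5/6) + (12)·(1/6) = 16/3.

16/3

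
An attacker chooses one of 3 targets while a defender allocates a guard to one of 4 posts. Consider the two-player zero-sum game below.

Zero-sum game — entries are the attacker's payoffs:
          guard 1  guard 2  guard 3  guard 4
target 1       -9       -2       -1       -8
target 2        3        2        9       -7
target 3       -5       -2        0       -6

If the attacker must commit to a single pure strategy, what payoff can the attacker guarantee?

The worst-case payoff for each row is target 1: -9, target 2: -7, target 3: -6.
The best of these is -6.

-6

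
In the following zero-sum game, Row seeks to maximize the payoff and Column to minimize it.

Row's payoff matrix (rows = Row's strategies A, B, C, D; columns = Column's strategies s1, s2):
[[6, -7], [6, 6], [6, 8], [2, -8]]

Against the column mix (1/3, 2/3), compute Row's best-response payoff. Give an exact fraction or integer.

A: (6)·(1/3) + (-7)·(2/3) = -8/3.
B: (6)·(1/3) + (6)·(2/3) = 6.
C: (6)·(1/3) + (8)·(2/3) = 22/3.
D: (2)·(1/3) + (-8)·(2/3) = -14/3.
The best pure response is C with expected payoff 22/3.

22/3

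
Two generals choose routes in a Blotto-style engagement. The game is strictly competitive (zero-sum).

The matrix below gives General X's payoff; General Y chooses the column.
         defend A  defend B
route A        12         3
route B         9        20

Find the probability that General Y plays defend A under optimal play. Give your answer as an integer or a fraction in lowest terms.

17/20

Row minima are 3 and 9, so General X's maximin is 9; column maxima are 12 and 20, so General Y's minimax is 12. These differ, so the equilibrium is in mixed strategies.
Let General Y play defend A with probability q. General X is indifferent when 12q + 3(1−q) = 9q + 20(1−q), giving q = 17/20.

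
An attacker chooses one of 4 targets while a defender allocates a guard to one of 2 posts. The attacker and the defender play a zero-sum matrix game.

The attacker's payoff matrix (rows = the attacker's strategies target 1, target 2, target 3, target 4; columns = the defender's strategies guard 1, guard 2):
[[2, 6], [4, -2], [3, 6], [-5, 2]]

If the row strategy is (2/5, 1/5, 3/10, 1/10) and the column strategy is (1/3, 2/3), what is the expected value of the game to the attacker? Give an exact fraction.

10/3

Against (1/3, 2/3), each row's expected payoff is target 1: 14/3; target 2: 0; target 3: 5; target 4: -1/3.
Taking the (2/5, 1/5, 3/10, 1/10)-weighted average: (2/5)·(14/3) + (1/5)·(0) + (3/10)·(5) + (1/10)·(-1/3) = 10/3.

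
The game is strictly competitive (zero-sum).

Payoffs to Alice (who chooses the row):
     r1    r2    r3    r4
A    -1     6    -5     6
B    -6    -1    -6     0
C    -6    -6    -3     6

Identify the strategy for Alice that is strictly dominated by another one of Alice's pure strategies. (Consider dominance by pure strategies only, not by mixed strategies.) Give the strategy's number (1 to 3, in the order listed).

2

Compare B with A: -1 > -6, 6 > -1, -5 > -6, 6 > 0.
So A strictly dominates B for Alice; B is strictly dominated.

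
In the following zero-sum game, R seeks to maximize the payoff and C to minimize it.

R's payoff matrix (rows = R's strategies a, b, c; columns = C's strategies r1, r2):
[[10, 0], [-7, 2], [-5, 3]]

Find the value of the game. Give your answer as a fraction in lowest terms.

5/3

Row b is strictly dominated by row c, so R never plays it.
The remaining 2×2 game on (a, c) × (r1, r2) has no saddle point. Let R play a with probability p; indifference gives 10p − 5(1−p) = 3(1−p), so p = 4/9.
Similarly C's optimal q on r1 is 1/6, and the value is 10·(1/6) + (0)·(5/6) = 5/3.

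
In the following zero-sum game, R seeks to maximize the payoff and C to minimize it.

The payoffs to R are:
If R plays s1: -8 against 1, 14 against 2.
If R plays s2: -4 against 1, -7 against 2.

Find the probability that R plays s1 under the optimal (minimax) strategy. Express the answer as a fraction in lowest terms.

Row minima are -8 and -7, so R's maximin is -7; column maxima are -4 and 14, so C's minimax is -4. These differ, so the equilibrium is in mixed strategies.
Let R play s1 with probability p. C is indifferent when −8p − 4(1−p) = 14p − 7(1−p), giving p = 3/25.

3/25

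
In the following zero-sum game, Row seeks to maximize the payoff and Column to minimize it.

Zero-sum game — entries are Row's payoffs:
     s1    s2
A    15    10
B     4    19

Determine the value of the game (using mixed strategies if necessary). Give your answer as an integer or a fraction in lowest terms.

Row minima are 10 and 4, so Row's maximin is 10; column maxima are 15 and 19, so Column's minimax is 15. These differ, so the equilibrium is in mixed strategies.
Let Row play A with probability p. Column is indifferent when 15p + 4(1−p) = 10p + 19(1−p), giving p = 3/4.
Let Column play s1 with probability q. Row is indifferent when 15q + 10(1−q) = 4q + 19(1−q), giving q = 9/20.
The value is 15·(9/20) + (10)·(11/20) = 49/4.

49/4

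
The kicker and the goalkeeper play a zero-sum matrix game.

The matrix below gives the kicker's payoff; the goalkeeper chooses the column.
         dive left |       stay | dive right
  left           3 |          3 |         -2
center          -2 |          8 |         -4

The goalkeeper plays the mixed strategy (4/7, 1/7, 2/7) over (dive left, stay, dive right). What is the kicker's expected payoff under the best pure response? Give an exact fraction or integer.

left: (3)·(4/7) + (3)·(1/7) + (-2)·(2/7) = 11/7.
center: (-2)·(4/7) + (8)·(1/7) + (-4)·(2/7) = -8/7.
The best pure response is left with expected payoff 11/7.

11/7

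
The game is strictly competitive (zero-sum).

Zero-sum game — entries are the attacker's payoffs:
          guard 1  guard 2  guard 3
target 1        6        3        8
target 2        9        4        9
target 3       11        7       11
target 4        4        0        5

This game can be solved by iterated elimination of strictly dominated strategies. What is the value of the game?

Column guard 1 is strictly dominated by guard 2 for the defender (3<6, 4<9, 7<11, 0<4); eliminate guard 1.
Column guard 3 is strictly dominated by guard 2 for the defender (3<8, 4<9, 7<11, 0<5); eliminate guard 3.
Row target 2 is strictly dominated by row target 3 (7>4); eliminate target 2.
Row target 1 is strictly dominated by row target 3 (7>3); eliminate target 1.
Row target 4 is strictly dominated by row target 3 (7>0); eliminate target 4.
Only (target 3, guard 2) remains, with payoff 7.

7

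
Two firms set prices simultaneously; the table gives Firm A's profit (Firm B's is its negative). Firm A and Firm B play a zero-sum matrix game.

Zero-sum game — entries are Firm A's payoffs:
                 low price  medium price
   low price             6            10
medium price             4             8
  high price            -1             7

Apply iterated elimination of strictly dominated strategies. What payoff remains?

6

Row high price is strictly dominated by row low price (6>-1, 10>7); eliminate high price.
Column medium price is strictly dominated by low price for Firm B (6<10, 4<8); eliminate medium price.
Row medium price is strictly dominated by row low price (6>4); eliminate medium price.
Only (low price, low price) remains, with payoff 6.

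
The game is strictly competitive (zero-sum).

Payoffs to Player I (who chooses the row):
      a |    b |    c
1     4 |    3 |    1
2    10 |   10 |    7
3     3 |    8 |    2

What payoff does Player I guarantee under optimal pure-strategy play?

Row minima: 1, 7, 2 → Player I's maximin is 7.
Column maxima: 10, 10, 7 → Player II's minimax is 7.
They coincide at (2, c), so the value is 7.

7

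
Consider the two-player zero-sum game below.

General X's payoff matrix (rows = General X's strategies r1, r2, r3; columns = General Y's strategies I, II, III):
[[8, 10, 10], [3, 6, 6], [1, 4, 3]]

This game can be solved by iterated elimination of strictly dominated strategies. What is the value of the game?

Row r2 is strictly dominated by row r1 (8>3, 10>6, 10>6); eliminate r2.
Row r3 is strictly dominated by row r1 (8>1, 10>4, 10>3); eliminate r3.
Column III is strictly dominated by I for General Y (8<10); eliminate III.
Column II is strictly dominated by I for General Y (8<10); eliminate II.
Only (r1, I) remains, with payoff 8.

8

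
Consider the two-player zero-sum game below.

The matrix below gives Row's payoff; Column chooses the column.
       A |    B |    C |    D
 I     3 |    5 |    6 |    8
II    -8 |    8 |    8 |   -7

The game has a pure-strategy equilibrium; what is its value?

Row minima: 3, -8 → Row's maximin is 3.
Column maxima: 3, 8, 8, 8 → Column's minimax is 3.
They coincide at (I, A), so the value is 3.

3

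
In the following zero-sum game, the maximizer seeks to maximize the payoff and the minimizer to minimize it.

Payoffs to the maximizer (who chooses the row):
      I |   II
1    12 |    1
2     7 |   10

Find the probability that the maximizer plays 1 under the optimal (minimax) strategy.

3/14

Row minima are 1 and 7, so the maximizer's maximin is 7; column maxima are 12 and 10, so the minimizer's minimax is 10. These differ, so the equilibrium is in mixed strategies.
Let the maximizer play 1 with probability p. The minimizer is indifferent when 12p + 7(1−p) = p + 10(1−p), giving p = 3/14.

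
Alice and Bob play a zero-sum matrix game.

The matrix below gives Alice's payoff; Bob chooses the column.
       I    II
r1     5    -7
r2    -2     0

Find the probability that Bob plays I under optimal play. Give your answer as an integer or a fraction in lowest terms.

1/2

Row minima are -7 and -2, so Alice's maximin is -2; column maxima are 5 and 0, so Bob's minimax is 0. These differ, so the equilibrium is in mixed strategies.
Let Bob play I with probability q. Alice is indifferent when 5q − 7(1−q) = −2q, giving q = 1/2.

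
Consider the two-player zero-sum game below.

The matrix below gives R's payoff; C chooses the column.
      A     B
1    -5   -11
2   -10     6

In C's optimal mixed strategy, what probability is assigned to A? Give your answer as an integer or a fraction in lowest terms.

Row minima are -11 and -10, so R's maximin is -10; column maxima are -5 and 6, so C's minimax is -5. These differ, so the equilibrium is in mixed strategies.
Let C play A with probability q. R is indifferent when −5q − 11(1−q) = −10q + 6(1−q), giving q = 17/22.

17/22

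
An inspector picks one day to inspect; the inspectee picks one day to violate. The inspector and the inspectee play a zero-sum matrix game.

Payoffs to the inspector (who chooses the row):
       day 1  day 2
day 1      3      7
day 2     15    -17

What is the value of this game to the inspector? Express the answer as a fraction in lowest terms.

Row minima are 3 and -17, so the inspector's maximin is 3; column maxima are 15 and 7, so the inspectee's minimax is 7. These differ, so the equilibrium is in mixed strategies.
Let the inspector play day 1 with probability p. The inspectee is indifferent when 3p + 15(1−p) = 7p − 17(1−p), giving p = 8/9.
Let the inspectee play day 1 with probability q. The inspector is indifferent when 3q + 7(1−q) = 15q − 17(1−q), giving q = 2/3.
The value is 3·(2/3) + (7)·(1/3) = 13/3.

13/3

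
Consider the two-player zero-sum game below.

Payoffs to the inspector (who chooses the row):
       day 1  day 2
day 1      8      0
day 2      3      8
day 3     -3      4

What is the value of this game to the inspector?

Row day 3 is strictly dominated by row day 2, so the inspector never plays it.
The remaining 2×2 game on (day 1, day 2) × (day 1, day 2) has no saddle point. Let the inspector play day 1 with probability p; indifference gives 8p + 3(1−p) = 8(1−p), so p = 5/13.
Similarly the inspectee's optimal q on day 1 is 8/13, and the value is 8·(8/13) + (0)·(5/13) = 64/13.

64/13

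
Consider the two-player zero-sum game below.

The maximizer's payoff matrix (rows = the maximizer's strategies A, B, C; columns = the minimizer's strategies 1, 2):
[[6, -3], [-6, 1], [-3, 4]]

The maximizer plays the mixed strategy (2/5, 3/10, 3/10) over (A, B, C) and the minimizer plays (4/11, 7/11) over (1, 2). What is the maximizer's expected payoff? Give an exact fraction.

9/110

Against (4/11, 7/11), each row's expected payoff is A: 3/11; B: -17/11; C: 16/11.
Taking the (2/5, 3/10, 3/10)-weighted average: (2/5)·(3/11) + (3/10)·(-17/11) + (3/10)·(16/11) = 9/110.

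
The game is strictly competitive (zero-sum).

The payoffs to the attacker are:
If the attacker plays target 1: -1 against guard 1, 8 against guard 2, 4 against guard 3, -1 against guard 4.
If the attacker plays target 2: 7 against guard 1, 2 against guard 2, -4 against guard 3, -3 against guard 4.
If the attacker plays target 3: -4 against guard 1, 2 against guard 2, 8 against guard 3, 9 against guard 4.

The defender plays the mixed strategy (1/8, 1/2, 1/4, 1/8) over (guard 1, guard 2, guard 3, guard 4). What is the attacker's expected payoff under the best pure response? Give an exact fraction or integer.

19/4

target 1: (-1)·(1/8) + (8)·(1/2) + (4)·(1/4) + (-1)·(1/8) = 19/4.
target 2: (7)·(1/8) + (2)·(1/2) + (-4)·(1/4) + (-3)·(1/8) = 1/2.
target 3: (-4)·(1/8) + (2)·(1/2) + (8)·(1/4) + (9)·(1/8) = 29/8.
The best pure response is target 1 with expected payoff 19/4.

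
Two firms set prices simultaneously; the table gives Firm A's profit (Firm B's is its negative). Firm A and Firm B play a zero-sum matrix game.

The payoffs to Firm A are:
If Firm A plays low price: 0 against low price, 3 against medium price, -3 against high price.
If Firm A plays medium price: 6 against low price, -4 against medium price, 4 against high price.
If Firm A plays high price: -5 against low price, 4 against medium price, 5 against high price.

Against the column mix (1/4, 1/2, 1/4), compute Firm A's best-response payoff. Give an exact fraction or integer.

2

low price: (0)·(1/4) + (3)·(1/2) + (-3)·(1/4) = 3/4.
medium price: (6)·(1/4) + (-4)·(1/2) + (4)·(1/4) = 1/2.
high price: (-5)·(1/4) + (4)·(1/2) + (5)·(1/4) = 2.
The best pure response is high price with expected payoff 2.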